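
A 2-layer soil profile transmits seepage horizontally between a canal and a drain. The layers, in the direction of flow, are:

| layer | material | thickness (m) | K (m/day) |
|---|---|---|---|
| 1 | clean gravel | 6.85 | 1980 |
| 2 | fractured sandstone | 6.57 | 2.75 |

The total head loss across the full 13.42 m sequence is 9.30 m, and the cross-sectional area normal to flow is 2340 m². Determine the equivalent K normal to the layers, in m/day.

Flow is perpendicular to layering, so the layers act in series and the equivalent K is the thickness-weighted harmonic mean.
Total thickness L = 6.85 + 6.57 = 13.42 m.
Σ(b_i/K_i) = 6.85/1980 + 6.57/2.75 = 2.393 d.
K_eq = L / Σ(b_i/K_i) = 13.42 / 2.393 = 5.609 m/day.

5.61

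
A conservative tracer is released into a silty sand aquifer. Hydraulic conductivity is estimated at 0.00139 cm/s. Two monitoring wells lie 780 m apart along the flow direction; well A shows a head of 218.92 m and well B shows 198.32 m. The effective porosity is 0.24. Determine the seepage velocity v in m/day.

0.132

Convert K: 0.00139 cm/s × 864 = 1.201 m/day.
Hydraulic gradient i = (218.92 − 198.32) / 780 = 20.6 / 780 = 0.02641.
Darcy flux q = K · i = 1.201 × 0.02641 = 0.03172 m/day.
Seepage velocity v = q / n_e = 0.03172 / 0.24 = 0.1322 m/day.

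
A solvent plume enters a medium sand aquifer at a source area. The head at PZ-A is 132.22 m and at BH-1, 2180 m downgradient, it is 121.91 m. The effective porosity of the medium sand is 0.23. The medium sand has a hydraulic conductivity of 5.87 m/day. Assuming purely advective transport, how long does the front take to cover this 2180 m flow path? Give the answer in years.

49.4

Hydraulic gradient i = (132.22 − 121.91) / 2180 = 10.31 / 2180 = 0.004729.
Darcy flux q = K · i = 5.870 × 0.004729 = 0.02776 m/day.
Seepage velocity v = q / n_e = 0.02776 / 0.23 = 0.1207 m/day.
Travel time t = L / v = 2180 / 0.1207 = 18061 days = 49.45 years.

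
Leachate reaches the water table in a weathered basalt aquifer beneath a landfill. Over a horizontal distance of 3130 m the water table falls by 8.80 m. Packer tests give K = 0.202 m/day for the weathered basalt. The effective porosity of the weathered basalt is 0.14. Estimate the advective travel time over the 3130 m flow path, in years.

Hydraulic gradient i = Δh / L = 8.80 / 3130 = 0.002812.
Darcy flux q = K · i = 0.2020 × 0.002812 = 0.0005679 m/day.
Seepage velocity v = q / n_e = 0.0005679 / 0.14 = 0.004057 m/day.
Travel time t = L / v = 3130 / 0.004057 = 7.716e+05 days = 2112 years.

2110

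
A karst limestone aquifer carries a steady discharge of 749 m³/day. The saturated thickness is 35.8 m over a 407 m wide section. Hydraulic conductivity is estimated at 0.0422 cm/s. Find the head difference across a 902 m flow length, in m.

1.27

Convert K: 0.0422 cm/s × 864 = 36.46 m/day.
Cross-sectional area A = 407 × 35.8 = 14571 m².
From Q = K·A·i, i = Q / (K·A) = 749 / (36.46 × 14571) = 0.001410.
Head loss Δh = i · L = 0.001410 × 902 = 1.272 m.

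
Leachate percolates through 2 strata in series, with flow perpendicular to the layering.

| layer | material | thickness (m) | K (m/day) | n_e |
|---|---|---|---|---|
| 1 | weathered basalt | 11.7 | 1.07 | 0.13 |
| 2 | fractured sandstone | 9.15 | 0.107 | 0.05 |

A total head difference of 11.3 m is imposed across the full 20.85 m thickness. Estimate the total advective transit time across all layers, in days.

16.9

With flow normal to the layers, continuity requires the same specific discharge q through every layer.
Σ(b_i/K_i) = 11.7/1.07 + 9.15/0.107 = 96.45 d.
q = Δh / Σ(b_i/K_i) = 11.3 / 96.45 = 0.1172 m/day.
In each layer the seepage velocity is v_i = q/n_i, so the layer transit time is t_i = b_i·n_i / q:
  layer 1 (weathered basalt): t_1 = 11.7 × 0.13 / 0.1172 = 12.98 d
  layer 2 (fractured sandstone): t_2 = 9.15 × 0.05 / 0.1172 = 3.905 d
Total t = Σ t_i = 16.89 days.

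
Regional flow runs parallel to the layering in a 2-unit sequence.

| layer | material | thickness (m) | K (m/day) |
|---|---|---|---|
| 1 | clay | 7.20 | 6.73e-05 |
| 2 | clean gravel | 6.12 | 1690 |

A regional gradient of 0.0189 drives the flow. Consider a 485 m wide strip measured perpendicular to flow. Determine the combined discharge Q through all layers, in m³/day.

94800

Flow is parallel to layering, so each bed carries its own Darcy discharge and the transmissivities add.
Σ(K_i·b_i) = 6.73e-05×7.20 + 1690×6.12 = 10343 m²/day.
Hydraulic gradient i = 0.0189.
Q = Σ(K_i·b_i) · W · i = 10343 × 485 × 0.01890 = 94807 m³/day.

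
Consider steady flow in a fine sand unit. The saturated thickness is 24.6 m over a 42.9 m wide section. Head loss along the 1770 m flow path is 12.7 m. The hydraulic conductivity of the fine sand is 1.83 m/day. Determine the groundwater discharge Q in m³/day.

Cross-sectional area A = 42.9 × 24.6 = 1055 m².
Hydraulic gradient i = Δh / L = 12.7 / 1770 = 0.007175.
Darcy's law: Q = K · A · i = 1.830 × 1055 × 0.007175 = 13.86 m³/day.

13.9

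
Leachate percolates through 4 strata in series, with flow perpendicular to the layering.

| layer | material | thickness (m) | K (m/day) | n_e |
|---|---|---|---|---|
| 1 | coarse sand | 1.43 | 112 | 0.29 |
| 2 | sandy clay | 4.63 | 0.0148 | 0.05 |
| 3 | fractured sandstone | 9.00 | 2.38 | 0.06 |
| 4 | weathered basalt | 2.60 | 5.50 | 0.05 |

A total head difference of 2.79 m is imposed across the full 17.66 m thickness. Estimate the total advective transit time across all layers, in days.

With flow normal to the layers, continuity requires the same specific discharge q through every layer.
Σ(b_i/K_i) = 1.43/112 + 4.63/0.0148 + 9.00/2.38 + 2.60/5.50 = 317.1 d.
q = Δh / Σ(b_i/K_i) = 2.79 / 317.1 = 0.008798 m/day.
In each layer the seepage velocity is v_i = q/n_i, so the layer transit time is t_i = b_i·n_i / q:
  layer 1 (coarse sand): t_1 = 1.43 × 0.29 / 0.008798 = 47.13 d
  layer 2 (sandy clay): t_2 = 4.63 × 0.05 / 0.008798 = 26.31 d
  layer 3 (fractured sandstone): t_3 = 9.00 × 0.06 / 0.008798 = 61.38 d
  layer 4 (weathered basalt): t_4 = 2.60 × 0.05 / 0.008798 = 14.78 d
Total t = Σ t_i = 149.6 days.

150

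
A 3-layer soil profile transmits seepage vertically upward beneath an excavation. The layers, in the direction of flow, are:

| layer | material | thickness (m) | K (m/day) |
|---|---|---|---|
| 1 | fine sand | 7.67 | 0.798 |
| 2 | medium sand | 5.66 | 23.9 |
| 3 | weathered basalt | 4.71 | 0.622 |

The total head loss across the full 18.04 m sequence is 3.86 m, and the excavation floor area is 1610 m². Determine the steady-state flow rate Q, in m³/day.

357

Flow is perpendicular to layering, so the layers act in series and the equivalent K is the thickness-weighted harmonic mean.
Total thickness L = 7.67 + 5.66 + 4.71 = 18.04 m.
Σ(b_i/K_i) = 7.67/0.798 + 5.66/23.9 + 4.71/0.622 = 17.42 d.
K_eq = L / Σ(b_i/K_i) = 18.04 / 17.42 = 1.036 m/day.
Q = K_eq · A · (Δh/L) = 1.036 × 1610 × (3.86/18.04) = 356.7 m³/day.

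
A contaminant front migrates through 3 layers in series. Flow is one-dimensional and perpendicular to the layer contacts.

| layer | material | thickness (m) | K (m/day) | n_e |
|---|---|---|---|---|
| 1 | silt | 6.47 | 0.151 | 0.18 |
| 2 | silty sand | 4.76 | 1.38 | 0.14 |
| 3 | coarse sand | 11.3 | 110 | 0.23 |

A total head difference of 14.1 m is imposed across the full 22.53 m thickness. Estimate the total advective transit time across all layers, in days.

14.6

With flow normal to the layers, continuity requires the same specific discharge q through every layer.
Σ(b_i/K_i) = 6.47/0.151 + 4.76/1.38 + 11.3/110 = 46.40 d.
q = Δh / Σ(b_i/K_i) = 14.1 / 46.40 = 0.3039 m/day.
In each layer the seepage velocity is v_i = q/n_i, so the layer transit time is t_i = b_i·n_i / q:
  layer 1 (silt): t_1 = 6.47 × 0.18 / 0.3039 = 3.832 d
  layer 2 (silty sand): t_2 = 4.76 × 0.14 / 0.3039 = 2.193 d
  layer 3 (coarse sand): t_3 = 11.3 × 0.23 / 0.3039 = 8.553 d
Total t = Σ t_i = 14.58 days.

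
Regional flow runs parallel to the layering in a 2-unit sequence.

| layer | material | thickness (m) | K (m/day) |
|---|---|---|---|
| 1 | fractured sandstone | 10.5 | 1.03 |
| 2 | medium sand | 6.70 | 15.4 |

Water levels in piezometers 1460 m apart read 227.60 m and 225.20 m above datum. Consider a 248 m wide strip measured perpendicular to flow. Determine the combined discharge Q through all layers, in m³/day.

46.5

Flow is parallel to layering, so each bed carries its own Darcy discharge and the transmissivities add.
Σ(K_i·b_i) = 1.03×10.5 + 15.4×6.70 = 114.0 m²/day.
Hydraulic gradient i = (227.60 − 225.20) / 1460 = 2.4 / 1460 = 0.001644.
Q = Σ(K_i·b_i) · W · i = 114.0 × 248 × 0.001644 = 46.47 m³/day.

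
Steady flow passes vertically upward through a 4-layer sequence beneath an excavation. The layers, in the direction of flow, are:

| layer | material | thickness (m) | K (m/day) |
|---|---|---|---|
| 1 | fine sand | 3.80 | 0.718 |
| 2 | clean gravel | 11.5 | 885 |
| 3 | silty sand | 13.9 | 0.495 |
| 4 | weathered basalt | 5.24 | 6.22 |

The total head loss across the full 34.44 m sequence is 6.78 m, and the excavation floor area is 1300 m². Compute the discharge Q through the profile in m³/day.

Flow is perpendicular to layering, so the layers act in series and the equivalent K is the thickness-weighted harmonic mean.
Total thickness L = 3.80 + 11.5 + 13.9 + 5.24 = 34.44 m.
Σ(b_i/K_i) = 3.80/0.718 + 11.5/885 + 13.9/0.495 + 5.24/6.22 = 34.23 d.
K_eq = L / Σ(b_i/K_i) = 34.44 / 34.23 = 1.006 m/day.
Q = K_eq · A · (Δh/L) = 1.006 × 1300 × (6.78/34.44) = 257.5 m³/day.

258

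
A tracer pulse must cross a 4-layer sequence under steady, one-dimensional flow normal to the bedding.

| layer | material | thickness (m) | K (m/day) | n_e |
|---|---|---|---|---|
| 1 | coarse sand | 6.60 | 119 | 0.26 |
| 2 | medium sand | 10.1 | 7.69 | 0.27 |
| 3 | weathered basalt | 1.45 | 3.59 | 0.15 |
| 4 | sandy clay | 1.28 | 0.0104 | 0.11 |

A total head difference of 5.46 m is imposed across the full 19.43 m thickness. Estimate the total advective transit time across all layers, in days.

110

With flow normal to the layers, continuity requires the same specific discharge q through every layer.
Σ(b_i/K_i) = 6.60/119 + 10.1/7.69 + 1.45/3.59 + 1.28/0.0104 = 124.8 d.
q = Δh / Σ(b_i/K_i) = 5.46 / 124.8 = 0.04373 m/day.
In each layer the seepage velocity is v_i = q/n_i, so the layer transit time is t_i = b_i·n_i / q:
  layer 1 (coarse sand): t_1 = 6.60 × 0.26 / 0.04373 = 39.24 d
  layer 2 (medium sand): t_2 = 10.1 × 0.27 / 0.04373 = 62.36 d
  layer 3 (weathered basalt): t_3 = 1.45 × 0.15 / 0.04373 = 4.973 d
  layer 4 (sandy clay): t_4 = 1.28 × 0.11 / 0.04373 = 3.220 d
Total t = Σ t_i = 109.8 days.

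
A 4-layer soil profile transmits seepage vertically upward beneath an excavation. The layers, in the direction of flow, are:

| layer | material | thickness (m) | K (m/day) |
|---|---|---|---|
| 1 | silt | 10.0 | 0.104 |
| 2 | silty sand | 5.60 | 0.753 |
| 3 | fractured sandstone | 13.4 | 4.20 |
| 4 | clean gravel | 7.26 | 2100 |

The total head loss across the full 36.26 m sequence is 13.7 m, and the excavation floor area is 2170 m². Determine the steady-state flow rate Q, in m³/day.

Flow is perpendicular to layering, so the layers act in series and the equivalent K is the thickness-weighted harmonic mean.
Total thickness L = 10.0 + 5.60 + 13.4 + 7.26 = 36.26 m.
Σ(b_i/K_i) = 10.0/0.104 + 5.60/0.753 + 13.4/4.20 + 7.26/2100 = 106.8 d.
K_eq = L / Σ(b_i/K_i) = 36.26 / 106.8 = 0.3396 m/day.
Q = K_eq · A · (Δh/L) = 0.3396 × 2170 × (13.7/36.26) = 278.4 m³/day.

278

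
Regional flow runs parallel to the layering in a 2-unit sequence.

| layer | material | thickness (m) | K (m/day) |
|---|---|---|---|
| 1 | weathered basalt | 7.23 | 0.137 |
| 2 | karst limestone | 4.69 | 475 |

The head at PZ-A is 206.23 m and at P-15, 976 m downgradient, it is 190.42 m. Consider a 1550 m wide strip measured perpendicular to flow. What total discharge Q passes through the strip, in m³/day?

56000

Flow is parallel to layering, so each bed carries its own Darcy discharge and the transmissivities add.
Σ(K_i·b_i) = 0.137×7.23 + 475×4.69 = 2229 m²/day.
Hydraulic gradient i = (206.23 − 190.42) / 976 = 15.81 / 976 = 0.01620.
Q = Σ(K_i·b_i) · W · i = 2229 × 1550 × 0.01620 = 55959 m³/day.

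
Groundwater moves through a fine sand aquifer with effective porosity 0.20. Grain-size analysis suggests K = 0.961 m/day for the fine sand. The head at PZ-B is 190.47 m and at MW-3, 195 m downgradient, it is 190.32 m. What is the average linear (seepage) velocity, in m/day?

Hydraulic gradient i = (190.47 − 190.32) / 195 = 0.15 / 195 = 0.0007692.
Darcy flux q = K · i = 0.9610 × 0.0007692 = 0.0007392 m/day.
Seepage velocity v = q / n_e = 0.0007392 / 0.20 = 0.003696 m/day.

0.00370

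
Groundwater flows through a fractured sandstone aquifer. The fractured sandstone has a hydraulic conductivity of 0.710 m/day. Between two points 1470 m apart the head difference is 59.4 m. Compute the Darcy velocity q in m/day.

0.0287

Hydraulic gradient i = Δh / L = 59.4 / 1470 = 0.04041.
Specific discharge q = K · i = 0.7100 × 0.04041 = 0.02869 m/day.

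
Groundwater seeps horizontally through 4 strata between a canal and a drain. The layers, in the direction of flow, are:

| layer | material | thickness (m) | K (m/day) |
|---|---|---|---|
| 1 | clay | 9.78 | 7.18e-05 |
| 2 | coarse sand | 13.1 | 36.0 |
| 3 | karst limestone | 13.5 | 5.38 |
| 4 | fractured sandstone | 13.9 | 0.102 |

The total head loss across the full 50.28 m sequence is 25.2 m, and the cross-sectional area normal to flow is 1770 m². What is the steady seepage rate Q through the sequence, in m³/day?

0.327

Flow is perpendicular to layering, so the layers act in series and the equivalent K is the thickness-weighted harmonic mean.
Total thickness L = 9.78 + 13.1 + 13.5 + 13.9 = 50.28 m.
Σ(b_i/K_i) = 9.78/7.18e-05 + 13.1/36.0 + 13.5/5.38 + 13.9/0.102 = 1.364e+05 d.
K_eq = L / Σ(b_i/K_i) = 50.28 / 1.364e+05 = 0.0003688 m/day.
Q = K_eq · A · (Δh/L) = 0.0003688 × 1770 × (25.2/50.28) = 0.3271 m³/day.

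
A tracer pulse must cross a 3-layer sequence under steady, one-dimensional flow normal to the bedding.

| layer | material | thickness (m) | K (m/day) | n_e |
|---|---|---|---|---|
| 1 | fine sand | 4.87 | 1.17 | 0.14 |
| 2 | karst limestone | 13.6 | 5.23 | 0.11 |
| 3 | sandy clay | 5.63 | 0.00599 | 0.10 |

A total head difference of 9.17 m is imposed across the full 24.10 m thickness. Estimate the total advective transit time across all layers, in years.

0.775

With flow normal to the layers, continuity requires the same specific discharge q through every layer.
Σ(b_i/K_i) = 4.87/1.17 + 13.6/5.23 + 5.63/0.00599 = 946.7 d.
q = Δh / Σ(b_i/K_i) = 9.17 / 946.7 = 0.009687 m/day.
In each layer the seepage velocity is v_i = q/n_i, so the layer transit time is t_i = b_i·n_i / q:
  layer 1 (fine sand): t_1 = 4.87 × 0.14 / 0.009687 = 70.39 d
  layer 2 (karst limestone): t_2 = 13.6 × 0.11 / 0.009687 = 154.4 d
  layer 3 (sandy clay): t_3 = 5.63 × 0.10 / 0.009687 = 58.12 d
Total t = Σ t_i = 282.9 days = 0.7747 years.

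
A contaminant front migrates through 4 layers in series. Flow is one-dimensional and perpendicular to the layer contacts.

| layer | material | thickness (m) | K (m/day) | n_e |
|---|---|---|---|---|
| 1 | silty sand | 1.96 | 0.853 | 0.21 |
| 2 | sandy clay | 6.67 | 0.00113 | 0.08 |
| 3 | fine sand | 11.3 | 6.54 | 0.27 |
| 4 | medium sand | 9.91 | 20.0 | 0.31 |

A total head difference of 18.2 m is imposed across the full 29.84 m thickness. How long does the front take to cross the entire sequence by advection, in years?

6.28

With flow normal to the layers, continuity requires the same specific discharge q through every layer.
Σ(b_i/K_i) = 1.96/0.853 + 6.67/0.00113 + 11.3/6.54 + 9.91/20.0 = 5907 d.
q = Δh / Σ(b_i/K_i) = 18.2 / 5907 = 0.003081 m/day.
In each layer the seepage velocity is v_i = q/n_i, so the layer transit time is t_i = b_i·n_i / q:
  layer 1 (silty sand): t_1 = 1.96 × 0.21 / 0.003081 = 133.6 d
  layer 2 (sandy clay): t_2 = 6.67 × 0.08 / 0.003081 = 173.2 d
  layer 3 (fine sand): t_3 = 11.3 × 0.27 / 0.003081 = 990.3 d
  layer 4 (medium sand): t_4 = 9.91 × 0.31 / 0.003081 = 997.1 d
Total t = Σ t_i = 2294 days = 6.281 years.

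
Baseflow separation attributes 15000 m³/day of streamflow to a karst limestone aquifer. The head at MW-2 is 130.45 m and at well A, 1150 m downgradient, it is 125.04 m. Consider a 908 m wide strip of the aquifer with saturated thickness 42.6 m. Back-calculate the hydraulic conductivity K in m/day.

82.4

Cross-sectional area A = 908 × 42.6 = 38681 m².
Hydraulic gradient i = (130.45 − 125.04) / 1150 = 5.41 / 1150 = 0.004704.
From Q = K·A·i, K = Q / (A·i) = 15000 / (38681 × 0.004704) = 82.43 m/day.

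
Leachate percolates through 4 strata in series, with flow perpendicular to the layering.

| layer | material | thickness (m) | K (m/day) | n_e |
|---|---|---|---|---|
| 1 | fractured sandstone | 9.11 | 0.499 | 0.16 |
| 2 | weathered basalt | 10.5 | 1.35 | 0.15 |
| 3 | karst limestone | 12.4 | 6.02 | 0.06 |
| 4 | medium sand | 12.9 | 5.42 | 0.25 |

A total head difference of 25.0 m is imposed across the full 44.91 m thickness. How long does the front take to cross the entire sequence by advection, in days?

8.53

With flow normal to the layers, continuity requires the same specific discharge q through every layer.
Σ(b_i/K_i) = 9.11/0.499 + 10.5/1.35 + 12.4/6.02 + 12.9/5.42 = 30.47 d.
q = Δh / Σ(b_i/K_i) = 25.0 / 30.47 = 0.8204 m/day.
In each layer the seepage velocity is v_i = q/n_i, so the layer transit time is t_i = b_i·n_i / q:
  layer 1 (fractured sandstone): t_1 = 9.11 × 0.16 / 0.8204 = 1.777 d
  layer 2 (weathered basalt): t_2 = 10.5 × 0.15 / 0.8204 = 1.920 d
  layer 3 (karst limestone): t_3 = 12.4 × 0.06 / 0.8204 = 0.9069 d
  layer 4 (medium sand): t_4 = 12.9 × 0.25 / 0.8204 = 3.931 d
Total t = Σ t_i = 8.535 days.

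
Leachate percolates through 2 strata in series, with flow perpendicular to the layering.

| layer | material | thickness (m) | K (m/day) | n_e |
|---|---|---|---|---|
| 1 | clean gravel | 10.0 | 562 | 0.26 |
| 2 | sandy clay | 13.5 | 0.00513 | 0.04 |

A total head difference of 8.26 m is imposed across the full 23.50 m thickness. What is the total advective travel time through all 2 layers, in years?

With flow normal to the layers, continuity requires the same specific discharge q through every layer.
Σ(b_i/K_i) = 10.0/562 + 13.5/0.00513 = 2632 d.
q = Δh / Σ(b_i/K_i) = 8.26 / 2632 = 0.003139 m/day.
In each layer the seepage velocity is v_i = q/n_i, so the layer transit time is t_i = b_i·n_i / q:
  layer 1 (clean gravel): t_1 = 10.0 × 0.26 / 0.003139 = 828.3 d
  layer 2 (sandy clay): t_2 = 13.5 × 0.04 / 0.003139 = 172.0 d
Total t = Σ t_i = 1000 days = 2.739 years.

2.74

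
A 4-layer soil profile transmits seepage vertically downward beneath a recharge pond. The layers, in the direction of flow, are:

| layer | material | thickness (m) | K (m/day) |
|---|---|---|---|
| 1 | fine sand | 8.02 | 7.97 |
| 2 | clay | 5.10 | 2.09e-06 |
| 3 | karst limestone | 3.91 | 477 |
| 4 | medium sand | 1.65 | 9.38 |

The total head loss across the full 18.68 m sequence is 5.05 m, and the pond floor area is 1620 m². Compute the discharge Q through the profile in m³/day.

Flow is perpendicular to layering, so the layers act in series and the equivalent K is the thickness-weighted harmonic mean.
Total thickness L = 8.02 + 5.10 + 3.91 + 1.65 = 18.68 m.
Σ(b_i/K_i) = 8.02/7.97 + 5.10/2.09e-06 + 3.91/477 + 1.65/9.38 = 2.440e+06 d.
K_eq = L / Σ(b_i/K_i) = 18.68 / 2.440e+06 = 7.655e-06 m/day.
Q = K_eq · A · (Δh/L) = 7.655e-06 × 1620 × (5.05/18.68) = 0.003353 m³/day.

0.00335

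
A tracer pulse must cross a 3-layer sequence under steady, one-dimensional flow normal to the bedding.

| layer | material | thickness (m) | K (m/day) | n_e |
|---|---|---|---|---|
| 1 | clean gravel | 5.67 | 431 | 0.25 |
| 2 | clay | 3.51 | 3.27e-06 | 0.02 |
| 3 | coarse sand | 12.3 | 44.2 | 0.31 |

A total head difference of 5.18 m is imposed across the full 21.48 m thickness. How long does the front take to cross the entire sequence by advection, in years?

3010

With flow normal to the layers, continuity requires the same specific discharge q through every layer.
Σ(b_i/K_i) = 5.67/431 + 3.51/3.27e-06 + 12.3/44.2 = 1.073e+06 d.
q = Δh / Σ(b_i/K_i) = 5.18 / 1.073e+06 = 4.826e-06 m/day.
In each layer the seepage velocity is v_i = q/n_i, so the layer transit time is t_i = b_i·n_i / q:
  layer 1 (clean gravel): t_1 = 5.67 × 0.25 / 4.826e-06 = 2.937e+05 d
  layer 2 (clay): t_2 = 3.51 × 0.02 / 4.826e-06 = 14547 d
  layer 3 (coarse sand): t_3 = 12.3 × 0.31 / 4.826e-06 = 7.901e+05 d
Total t = Σ t_i = 1.098e+06 days = 3007 years.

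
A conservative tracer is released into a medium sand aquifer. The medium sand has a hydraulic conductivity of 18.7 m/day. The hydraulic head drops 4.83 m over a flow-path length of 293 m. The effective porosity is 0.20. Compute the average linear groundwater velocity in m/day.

1.54

Hydraulic gradient i = Δh / L = 4.83 / 293 = 0.01648.
Darcy flux q = K · i = 18.70 × 0.01648 = 0.3083 m/day.
Seepage velocity v = q / n_e = 0.3083 / 0.20 = 1.541 m/day.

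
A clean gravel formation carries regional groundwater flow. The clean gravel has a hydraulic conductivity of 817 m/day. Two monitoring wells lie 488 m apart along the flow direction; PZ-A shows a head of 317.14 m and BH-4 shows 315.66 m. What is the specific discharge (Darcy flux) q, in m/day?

Hydraulic gradient i = (317.14 − 315.66) / 488 = 1.48 / 488 = 0.003033.
Specific discharge q = K · i = 817.0 × 0.003033 = 2.478 m/day.

2.48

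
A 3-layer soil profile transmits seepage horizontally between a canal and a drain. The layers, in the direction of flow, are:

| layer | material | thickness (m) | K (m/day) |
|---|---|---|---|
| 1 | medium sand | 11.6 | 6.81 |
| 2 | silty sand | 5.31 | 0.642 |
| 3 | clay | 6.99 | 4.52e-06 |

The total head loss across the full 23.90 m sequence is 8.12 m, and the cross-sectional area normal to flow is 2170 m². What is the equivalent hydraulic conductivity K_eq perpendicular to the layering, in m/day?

1.55e-05

Flow is perpendicular to layering, so the layers act in series and the equivalent K is the thickness-weighted harmonic mean.
Total thickness L = 11.6 + 5.31 + 6.99 = 23.90 m.
Σ(b_i/K_i) = 11.6/6.81 + 5.31/0.642 + 6.99/4.52e-06 = 1.546e+06 d.
K_eq = L / Σ(b_i/K_i) = 23.90 / 1.546e+06 = 1.545e-05 m/day.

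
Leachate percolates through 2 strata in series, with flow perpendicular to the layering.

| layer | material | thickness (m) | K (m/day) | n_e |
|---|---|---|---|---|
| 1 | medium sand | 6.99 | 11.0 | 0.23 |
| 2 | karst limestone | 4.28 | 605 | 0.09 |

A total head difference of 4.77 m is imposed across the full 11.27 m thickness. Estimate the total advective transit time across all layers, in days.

With flow normal to the layers, continuity requires the same specific discharge q through every layer.
Σ(b_i/K_i) = 6.99/11.0 + 4.28/605 = 0.6425 d.
q = Δh / Σ(b_i/K_i) = 4.77 / 0.6425 = 7.424 m/day.
In each layer the seepage velocity is v_i = q/n_i, so the layer transit time is t_i = b_i·n_i / q:
  layer 1 (medium sand): t_1 = 6.99 × 0.23 / 7.424 = 0.2166 d
  layer 2 (karst limestone): t_2 = 4.28 × 0.09 / 7.424 = 0.05189 d
Total t = Σ t_i = 0.2684 days.

0.268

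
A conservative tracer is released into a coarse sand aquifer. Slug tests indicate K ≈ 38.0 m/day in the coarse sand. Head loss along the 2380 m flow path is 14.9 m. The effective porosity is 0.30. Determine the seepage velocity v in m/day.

0.793

Hydraulic gradient i = Δh / L = 14.9 / 2380 = 0.006261.
Darcy flux q = K · i = 38.00 × 0.006261 = 0.2379 m/day.
Seepage velocity v = q / n_e = 0.2379 / 0.30 = 0.7930 m/day.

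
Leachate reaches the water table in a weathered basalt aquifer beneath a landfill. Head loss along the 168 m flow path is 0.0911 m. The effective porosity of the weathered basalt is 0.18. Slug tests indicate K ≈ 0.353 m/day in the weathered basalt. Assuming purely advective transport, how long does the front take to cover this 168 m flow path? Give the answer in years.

Hydraulic gradient i = Δh / L = 0.0911 / 168 = 0.0005423.
Darcy flux q = K · i = 0.3530 × 0.0005423 = 0.0001914 m/day.
Seepage velocity v = q / n_e = 0.0001914 / 0.18 = 0.001063 m/day.
Travel time t = L / v = 168 / 0.001063 = 1.580e+05 days = 432.5 years.

433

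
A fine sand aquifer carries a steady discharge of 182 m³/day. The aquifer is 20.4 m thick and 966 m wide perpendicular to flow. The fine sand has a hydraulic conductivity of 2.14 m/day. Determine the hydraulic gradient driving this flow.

Cross-sectional area A = 966 × 20.4 = 19706 m².
From Q = K·A·i, i = Q / (K·A) = 182 / (2.140 × 19706) = 0.004316.

0.00432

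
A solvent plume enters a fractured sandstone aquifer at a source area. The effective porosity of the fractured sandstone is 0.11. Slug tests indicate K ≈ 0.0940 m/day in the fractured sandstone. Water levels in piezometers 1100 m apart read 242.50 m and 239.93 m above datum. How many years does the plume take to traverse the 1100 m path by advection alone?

Hydraulic gradient i = (242.50 − 239.93) / 1100 = 2.57 / 1100 = 0.002336.
Darcy flux q = K · i = 0.09400 × 0.002336 = 0.0002196 m/day.
Seepage velocity v = q / n_e = 0.0002196 / 0.11 = 0.001997 m/day.
Travel time t = L / v = 1100 / 0.001997 = 5.510e+05 days = 1508 years.

1510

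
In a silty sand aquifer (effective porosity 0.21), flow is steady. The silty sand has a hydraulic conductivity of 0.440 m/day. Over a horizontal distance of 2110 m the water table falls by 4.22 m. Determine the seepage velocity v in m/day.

0.00419

Hydraulic gradient i = Δh / L = 4.22 / 2110 = 0.002000.
Darcy flux q = K · i = 0.4400 × 0.002000 = 0.0008800 m/day.
Seepage velocity v = q / n_e = 0.0008800 / 0.21 = 0.004190 m/day.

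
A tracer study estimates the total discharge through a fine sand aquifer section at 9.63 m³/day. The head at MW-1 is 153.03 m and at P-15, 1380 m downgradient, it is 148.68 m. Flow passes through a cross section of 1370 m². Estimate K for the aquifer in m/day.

Hydraulic gradient i = (153.03 − 148.68) / 1380 = 4.35 / 1380 = 0.003152.
From Q = K·A·i, K = Q / (A·i) = 9.63 / (1370 × 0.003152) = 2.230 m/day.

2.23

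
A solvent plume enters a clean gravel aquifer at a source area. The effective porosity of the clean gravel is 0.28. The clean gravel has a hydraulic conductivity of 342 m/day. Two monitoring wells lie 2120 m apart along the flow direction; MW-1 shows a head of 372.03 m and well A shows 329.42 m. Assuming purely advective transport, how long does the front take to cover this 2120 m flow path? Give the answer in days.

86.4

Hydraulic gradient i = (372.03 − 329.42) / 2120 = 42.61 / 2120 = 0.02010.
Darcy flux q = K · i = 342.0 × 0.02010 = 6.874 m/day.
Seepage velocity v = q / n_e = 6.874 / 0.28 = 24.55 m/day.
Travel time t = L / v = 2120 / 24.55 = 86.36 days.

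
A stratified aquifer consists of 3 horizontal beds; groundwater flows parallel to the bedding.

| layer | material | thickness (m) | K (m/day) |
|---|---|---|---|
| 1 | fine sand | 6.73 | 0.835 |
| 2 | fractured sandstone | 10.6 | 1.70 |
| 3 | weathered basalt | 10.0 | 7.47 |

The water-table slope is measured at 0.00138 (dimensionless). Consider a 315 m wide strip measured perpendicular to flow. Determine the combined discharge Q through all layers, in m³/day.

42.7

Flow is parallel to layering, so each bed carries its own Darcy discharge and the transmissivities add.
Σ(K_i·b_i) = 0.835×6.73 + 1.70×10.6 + 7.47×10.0 = 98.34 m²/day.
Hydraulic gradient i = 0.00138.
Q = Σ(K_i·b_i) · W · i = 98.34 × 315 × 0.001380 = 42.75 m³/day.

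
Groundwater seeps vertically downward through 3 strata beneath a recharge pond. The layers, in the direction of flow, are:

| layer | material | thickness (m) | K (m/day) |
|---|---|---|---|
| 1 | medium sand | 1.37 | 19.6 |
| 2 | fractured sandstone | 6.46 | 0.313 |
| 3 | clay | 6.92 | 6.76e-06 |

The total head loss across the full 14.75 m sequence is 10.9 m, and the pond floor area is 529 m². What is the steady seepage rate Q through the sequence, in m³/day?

0.00563

Flow is perpendicular to layering, so the layers act in series and the equivalent K is the thickness-weighted harmonic mean.
Total thickness L = 1.37 + 6.46 + 6.92 = 14.75 m.
Σ(b_i/K_i) = 1.37/19.6 + 6.46/0.313 + 6.92/6.76e-06 = 1.024e+06 d.
K_eq = L / Σ(b_i/K_i) = 14.75 / 1.024e+06 = 1.441e-05 m/day.
Q = K_eq · A · (Δh/L) = 1.441e-05 × 529 × (10.9/14.75) = 0.005633 m³/day.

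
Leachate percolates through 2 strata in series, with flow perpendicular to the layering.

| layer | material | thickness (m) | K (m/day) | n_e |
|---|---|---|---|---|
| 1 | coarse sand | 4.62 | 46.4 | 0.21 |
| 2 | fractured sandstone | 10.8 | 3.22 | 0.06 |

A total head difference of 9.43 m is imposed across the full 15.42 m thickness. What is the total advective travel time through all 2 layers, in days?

With flow normal to the layers, continuity requires the same specific discharge q through every layer.
Σ(b_i/K_i) = 4.62/46.4 + 10.8/3.22 = 3.454 d.
q = Δh / Σ(b_i/K_i) = 9.43 / 3.454 = 2.730 m/day.
In each layer the seepage velocity is v_i = q/n_i, so the layer transit time is t_i = b_i·n_i / q:
  layer 1 (coarse sand): t_1 = 4.62 × 0.21 / 2.730 = 0.3553 d
  layer 2 (fractured sandstone): t_2 = 10.8 × 0.06 / 2.730 = 0.2373 d
Total t = Σ t_i = 0.5926 days.

0.593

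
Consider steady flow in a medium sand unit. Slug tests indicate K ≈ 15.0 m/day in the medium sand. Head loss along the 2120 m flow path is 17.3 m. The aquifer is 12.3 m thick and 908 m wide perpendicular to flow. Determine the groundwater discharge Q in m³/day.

1370

Cross-sectional area A = 908 × 12.3 = 11168 m².
Hydraulic gradient i = Δh / L = 17.3 / 2120 = 0.008160.
Darcy's law: Q = K · A · i = 15.00 × 11168 × 0.008160 = 1367 m³/day.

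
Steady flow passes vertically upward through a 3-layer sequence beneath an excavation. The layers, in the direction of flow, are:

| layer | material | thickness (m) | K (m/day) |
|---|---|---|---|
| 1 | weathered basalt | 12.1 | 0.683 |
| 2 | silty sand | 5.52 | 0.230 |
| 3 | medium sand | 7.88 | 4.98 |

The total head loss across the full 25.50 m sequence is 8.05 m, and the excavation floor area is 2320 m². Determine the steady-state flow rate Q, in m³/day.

431

Flow is perpendicular to layering, so the layers act in series and the equivalent K is the thickness-weighted harmonic mean.
Total thickness L = 12.1 + 5.52 + 7.88 = 25.50 m.
Σ(b_i/K_i) = 12.1/0.683 + 5.52/0.230 + 7.88/4.98 = 43.30 d.
K_eq = L / Σ(b_i/K_i) = 25.50 / 43.30 = 0.5889 m/day.
Q = K_eq · A · (Δh/L) = 0.5889 × 2320 × (8.05/25.50) = 431.3 m³/day.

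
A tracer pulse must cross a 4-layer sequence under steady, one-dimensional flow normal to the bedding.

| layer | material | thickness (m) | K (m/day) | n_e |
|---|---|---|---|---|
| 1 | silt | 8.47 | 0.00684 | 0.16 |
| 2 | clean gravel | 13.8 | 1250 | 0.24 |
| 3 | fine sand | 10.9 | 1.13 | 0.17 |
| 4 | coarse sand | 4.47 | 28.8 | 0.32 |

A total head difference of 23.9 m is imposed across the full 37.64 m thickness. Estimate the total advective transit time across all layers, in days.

415

With flow normal to the layers, continuity requires the same specific discharge q through every layer.
Σ(b_i/K_i) = 8.47/0.00684 + 13.8/1250 + 10.9/1.13 + 4.47/28.8 = 1248 d.
q = Δh / Σ(b_i/K_i) = 23.9 / 1248 = 0.01915 m/day.
In each layer the seepage velocity is v_i = q/n_i, so the layer transit time is t_i = b_i·n_i / q:
  layer 1 (silt): t_1 = 8.47 × 0.16 / 0.01915 = 70.77 d
  layer 2 (clean gravel): t_2 = 13.8 × 0.24 / 0.01915 = 173.0 d
  layer 3 (fine sand): t_3 = 10.9 × 0.17 / 0.01915 = 96.77 d
  layer 4 (coarse sand): t_4 = 4.47 × 0.32 / 0.01915 = 74.70 d
Total t = Σ t_i = 415.2 days.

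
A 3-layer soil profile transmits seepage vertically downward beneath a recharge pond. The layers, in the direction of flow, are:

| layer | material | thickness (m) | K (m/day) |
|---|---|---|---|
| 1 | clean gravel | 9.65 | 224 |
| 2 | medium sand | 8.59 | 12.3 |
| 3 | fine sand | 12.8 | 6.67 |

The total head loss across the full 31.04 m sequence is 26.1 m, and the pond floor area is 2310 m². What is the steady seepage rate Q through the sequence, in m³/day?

Flow is perpendicular to layering, so the layers act in series and the equivalent K is the thickness-weighted harmonic mean.
Total thickness L = 9.65 + 8.59 + 12.8 = 31.04 m.
Σ(b_i/K_i) = 9.65/224 + 8.59/12.3 + 12.8/6.67 = 2.660 d.
K_eq = L / Σ(b_i/K_i) = 31.04 / 2.660 = 11.67 m/day.
Q = K_eq · A · (Δh/L) = 11.67 × 2310 × (26.1/31.04) = 22662 m³/day.

22700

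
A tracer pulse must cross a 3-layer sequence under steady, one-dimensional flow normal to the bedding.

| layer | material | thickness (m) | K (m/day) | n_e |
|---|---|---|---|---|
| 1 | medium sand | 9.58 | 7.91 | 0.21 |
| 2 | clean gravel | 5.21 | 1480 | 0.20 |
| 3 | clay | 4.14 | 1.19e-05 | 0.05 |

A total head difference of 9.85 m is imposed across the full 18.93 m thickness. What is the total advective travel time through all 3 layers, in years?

315

With flow normal to the layers, continuity requires the same specific discharge q through every layer.
Σ(b_i/K_i) = 9.58/7.91 + 5.21/1480 + 4.14/1.19e-05 = 3.479e+05 d.
q = Δh / Σ(b_i/K_i) = 9.85 / 3.479e+05 = 2.831e-05 m/day.
In each layer the seepage velocity is v_i = q/n_i, so the layer transit time is t_i = b_i·n_i / q:
  layer 1 (medium sand): t_1 = 9.58 × 0.21 / 2.831e-05 = 71056 d
  layer 2 (clean gravel): t_2 = 5.21 × 0.20 / 2.831e-05 = 36803 d
  layer 3 (clay): t_3 = 4.14 × 0.05 / 2.831e-05 = 7311 d
Total t = Σ t_i = 1.152e+05 days = 315.3 years.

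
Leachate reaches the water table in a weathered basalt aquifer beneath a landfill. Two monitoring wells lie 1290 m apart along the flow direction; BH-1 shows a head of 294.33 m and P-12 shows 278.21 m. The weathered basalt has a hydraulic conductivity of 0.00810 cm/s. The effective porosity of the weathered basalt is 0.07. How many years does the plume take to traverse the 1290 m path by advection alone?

2.83

Convert K: 0.00810 cm/s × 864 = 6.998 m/day.
Hydraulic gradient i = (294.33 − 278.21) / 1290 = 16.12 / 1290 = 0.01250.
Darcy flux q = K · i = 6.998 × 0.01250 = 0.08745 m/day.
Seepage velocity v = q / n_e = 0.08745 / 0.07 = 1.249 m/day.
Travel time t = L / v = 1290 / 1.249 = 1033 days = 2.827 years.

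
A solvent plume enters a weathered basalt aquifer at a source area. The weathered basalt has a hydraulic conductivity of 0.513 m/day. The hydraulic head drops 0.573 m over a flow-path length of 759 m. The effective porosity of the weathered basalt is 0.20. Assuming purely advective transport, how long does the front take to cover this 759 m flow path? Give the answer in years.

Hydraulic gradient i = Δh / L = 0.573 / 759 = 0.0007549.
Darcy flux q = K · i = 0.5130 × 0.0007549 = 0.0003873 m/day.
Seepage velocity v = q / n_e = 0.0003873 / 0.20 = 0.001936 m/day.
Travel time t = L / v = 759 / 0.001936 = 3.920e+05 days = 1073 years.

1070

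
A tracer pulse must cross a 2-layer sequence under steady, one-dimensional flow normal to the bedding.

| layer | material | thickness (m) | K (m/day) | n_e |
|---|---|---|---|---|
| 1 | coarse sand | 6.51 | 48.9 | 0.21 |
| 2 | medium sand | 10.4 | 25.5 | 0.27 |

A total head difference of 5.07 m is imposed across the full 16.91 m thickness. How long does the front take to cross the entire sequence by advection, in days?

With flow normal to the layers, continuity requires the same specific discharge q through every layer.
Σ(b_i/K_i) = 6.51/48.9 + 10.4/25.5 = 0.5410 d.
q = Δh / Σ(b_i/K_i) = 5.07 / 0.5410 = 9.372 m/day.
In each layer the seepage velocity is v_i = q/n_i, so the layer transit time is t_i = b_i·n_i / q:
  layer 1 (coarse sand): t_1 = 6.51 × 0.21 / 9.372 = 0.1459 d
  layer 2 (medium sand): t_2 = 10.4 × 0.27 / 9.372 = 0.2996 d
Total t = Σ t_i = 0.4455 days.

0.445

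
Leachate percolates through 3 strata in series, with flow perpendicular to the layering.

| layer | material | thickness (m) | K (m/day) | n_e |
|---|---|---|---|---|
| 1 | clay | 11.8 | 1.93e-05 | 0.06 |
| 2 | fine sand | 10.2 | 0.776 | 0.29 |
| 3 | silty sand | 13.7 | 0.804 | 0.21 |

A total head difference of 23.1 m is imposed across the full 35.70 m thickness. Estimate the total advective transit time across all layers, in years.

474

With flow normal to the layers, continuity requires the same specific discharge q through every layer.
Σ(b_i/K_i) = 11.8/1.93e-05 + 10.2/0.776 + 13.7/0.804 = 6.114e+05 d.
q = Δh / Σ(b_i/K_i) = 23.1 / 6.114e+05 = 3.778e-05 m/day.
In each layer the seepage velocity is v_i = q/n_i, so the layer transit time is t_i = b_i·n_i / q:
  layer 1 (clay): t_1 = 11.8 × 0.06 / 3.778e-05 = 18740 d
  layer 2 (fine sand): t_2 = 10.2 × 0.29 / 3.778e-05 = 78295 d
  layer 3 (silty sand): t_3 = 13.7 × 0.21 / 3.778e-05 = 76151 d
Total t = Σ t_i = 1.732e+05 days = 474.2 years.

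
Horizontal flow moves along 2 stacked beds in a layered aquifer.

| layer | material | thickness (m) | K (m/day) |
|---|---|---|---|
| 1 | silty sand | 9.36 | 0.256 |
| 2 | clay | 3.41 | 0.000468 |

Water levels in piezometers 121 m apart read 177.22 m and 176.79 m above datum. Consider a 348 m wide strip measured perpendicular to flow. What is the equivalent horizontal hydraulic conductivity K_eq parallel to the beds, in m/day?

Flow is parallel to layering, so each bed carries its own Darcy discharge and the transmissivities add.
Σ(K_i·b_i) = 0.256×9.36 + 0.000468×3.41 = 2.398 m²/day.
Total thickness b = 12.77 m, so K_eq = Σ(K_i·b_i)/b = 0.1878 m/day.

0.188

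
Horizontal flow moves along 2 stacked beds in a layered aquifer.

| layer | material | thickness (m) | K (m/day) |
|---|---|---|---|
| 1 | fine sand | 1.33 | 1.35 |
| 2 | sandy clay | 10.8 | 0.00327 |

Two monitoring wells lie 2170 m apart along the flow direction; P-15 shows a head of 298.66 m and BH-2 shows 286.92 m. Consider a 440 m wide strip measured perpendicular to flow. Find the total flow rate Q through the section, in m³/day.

Flow is parallel to layering, so each bed carries its own Darcy discharge and the transmissivities add.
Σ(K_i·b_i) = 1.35×1.33 + 0.00327×10.8 = 1.831 m²/day.
Hydraulic gradient i = (298.66 − 286.92) / 2170 = 11.74 / 2170 = 0.005410.
Q = Σ(K_i·b_i) · W · i = 1.831 × 440 × 0.005410 = 4.358 m³/day.

4.36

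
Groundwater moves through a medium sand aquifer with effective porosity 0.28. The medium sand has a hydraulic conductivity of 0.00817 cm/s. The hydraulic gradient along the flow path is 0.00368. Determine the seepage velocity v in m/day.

Convert K: 0.00817 cm/s × 864 = 7.059 m/day.
Hydraulic gradient i = 0.00368.
Darcy flux q = K · i = 7.059 × 0.003680 = 0.02598 m/day.
Seepage velocity v = q / n_e = 0.02598 / 0.28 = 0.09277 m/day.

0.0928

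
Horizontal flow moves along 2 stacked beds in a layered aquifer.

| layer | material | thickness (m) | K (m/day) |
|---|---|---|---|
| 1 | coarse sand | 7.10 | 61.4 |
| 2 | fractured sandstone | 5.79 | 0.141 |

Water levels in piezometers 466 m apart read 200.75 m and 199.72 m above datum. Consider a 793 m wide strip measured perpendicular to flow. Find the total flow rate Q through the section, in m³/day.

766

Flow is parallel to layering, so each bed carries its own Darcy discharge and the transmissivities add.
Σ(K_i·b_i) = 61.4×7.10 + 0.141×5.79 = 436.8 m²/day.
Hydraulic gradient i = (200.75 − 199.72) / 466 = 1.03 / 466 = 0.002210.
Q = Σ(K_i·b_i) · W · i = 436.8 × 793 × 0.002210 = 765.5 m³/day.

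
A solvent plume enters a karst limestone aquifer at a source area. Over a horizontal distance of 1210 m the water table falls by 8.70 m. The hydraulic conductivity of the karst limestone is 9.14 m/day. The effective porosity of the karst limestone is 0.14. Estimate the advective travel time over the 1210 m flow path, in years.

Hydraulic gradient i = Δh / L = 8.70 / 1210 = 0.007190.
Darcy flux q = K · i = 9.140 × 0.007190 = 0.06572 m/day.
Seepage velocity v = q / n_e = 0.06572 / 0.14 = 0.4694 m/day.
Travel time t = L / v = 1210 / 0.4694 = 2578 days = 7.057 years.

7.06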